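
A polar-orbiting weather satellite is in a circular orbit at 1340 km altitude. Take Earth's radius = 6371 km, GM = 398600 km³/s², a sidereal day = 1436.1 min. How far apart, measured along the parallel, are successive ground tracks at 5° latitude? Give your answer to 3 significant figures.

3120 km

Semi-major axis a = 6371 + 1340 = 7711 km. Period T = 2π√(a³/μ) = 2π√(7711³/398600) = 6738.7 s = 112.31 min.
Node shift per orbit = (6738.7/86166) × 360° = 28.15°.
Equatorial spacing = 28.15 × 111.2 km/° = 3131 km.
At 5° latitude, spacing = 3131 × cos(5°) = 3119 km.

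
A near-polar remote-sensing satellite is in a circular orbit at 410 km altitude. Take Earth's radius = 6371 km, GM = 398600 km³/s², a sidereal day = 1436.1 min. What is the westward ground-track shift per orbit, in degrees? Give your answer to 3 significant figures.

23.2°

Semi-major axis a = 6371 + 410 = 6781 km. Period T = 2π√(a³/μ) = 2π√(6781³/398600) = 5557.1 s = 92.62 min.
During one orbit Earth rotates (5557.1 / 86166) × 360° = 23.22°.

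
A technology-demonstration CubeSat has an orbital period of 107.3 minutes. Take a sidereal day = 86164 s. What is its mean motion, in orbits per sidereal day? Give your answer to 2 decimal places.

T = 107.3 min = 6438.0 s.
Orbits per sidereal day = 86164 / 6438.0 = 13.384.

13.38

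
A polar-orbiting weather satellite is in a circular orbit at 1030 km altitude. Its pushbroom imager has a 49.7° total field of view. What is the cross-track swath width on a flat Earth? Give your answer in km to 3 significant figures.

Half-angle = 49.7°/2 = 24.85°.
Swath width ≈ 2h·tan(θ/2) = 2 × 1030 × tan(24.85°) = 954.0 km.

954 km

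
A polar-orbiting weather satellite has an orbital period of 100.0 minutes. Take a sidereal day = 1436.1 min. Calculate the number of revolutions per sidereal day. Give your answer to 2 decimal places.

T = 100.0 min = 6000.0 s.
Orbits per sidereal day = 86166 / 6000.0 = 14.361.

14.36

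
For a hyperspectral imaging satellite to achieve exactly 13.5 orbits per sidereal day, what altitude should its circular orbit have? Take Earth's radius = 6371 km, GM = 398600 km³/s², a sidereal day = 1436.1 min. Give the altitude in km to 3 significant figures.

1070 km

Required period T = 86166 / 13.5 = 6382.7 s.
From T = 2π√(a³/μ): a = (μ T²/4π²)^(1/3) = (398600 × 6382.7² / 4π²)^(1/3) = 7437 km.
Altitude h = a − R = 7437 − 6371 = 1066 km.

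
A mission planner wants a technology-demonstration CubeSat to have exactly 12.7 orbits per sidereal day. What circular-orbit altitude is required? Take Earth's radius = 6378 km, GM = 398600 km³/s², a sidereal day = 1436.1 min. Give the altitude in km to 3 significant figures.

Required period T = 86166 / 12.7 = 6784.7 s.
From T = 2π√(a³/μ): a = (μ T²/4π²)^(1/3) = (398600 × 6784.7² / 4π²)^(1/3) = 7746 km.
Altitude h = a − R = 7746 − 6378 = 1368 km.

1370 km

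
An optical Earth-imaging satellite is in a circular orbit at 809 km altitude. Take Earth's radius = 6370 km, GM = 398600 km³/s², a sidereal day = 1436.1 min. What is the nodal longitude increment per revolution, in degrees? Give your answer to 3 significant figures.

25.3°

Semi-major axis a = 6370 + 809 = 7179 km. Period T = 2π√(a³/μ) = 2π√(7179³/398600) = 6053.5 s = 100.89 min.
During one orbit Earth rotates (6053.5 / 86166) × 360° = 25.29°.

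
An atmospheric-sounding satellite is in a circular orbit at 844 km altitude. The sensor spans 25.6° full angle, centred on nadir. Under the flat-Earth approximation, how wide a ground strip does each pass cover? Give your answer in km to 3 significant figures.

384 km

Half-angle = 25.6°/2 = 12.8°.
Swath width ≈ 2h·tan(θ/2) = 2 × 844 × tan(12.8°) = 383.5 km.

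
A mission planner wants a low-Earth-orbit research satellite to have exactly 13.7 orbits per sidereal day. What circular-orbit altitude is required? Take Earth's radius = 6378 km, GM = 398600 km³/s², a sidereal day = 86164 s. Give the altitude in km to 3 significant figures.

986 km

Required period T = 86164 / 13.7 = 6289.3 s.
From T = 2π√(a³/μ): a = (μ T²/4π²)^(1/3) = (398600 × 6289.3² / 4π²)^(1/3) = 7364 km.
Altitude h = a − R = 7364 − 6378 = 986 km.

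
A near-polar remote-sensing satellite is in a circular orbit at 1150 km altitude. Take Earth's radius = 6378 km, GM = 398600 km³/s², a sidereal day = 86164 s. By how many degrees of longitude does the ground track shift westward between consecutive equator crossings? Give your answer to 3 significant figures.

27.2°

Semi-major axis a = 6378 + 1150 = 7528 km. Period T = 2π√(a³/μ) = 2π√(7528³/398600) = 6500.3 s = 108.34 min.
During one orbit Earth rotates (6500.3 / 86164) × 360° = 27.16°.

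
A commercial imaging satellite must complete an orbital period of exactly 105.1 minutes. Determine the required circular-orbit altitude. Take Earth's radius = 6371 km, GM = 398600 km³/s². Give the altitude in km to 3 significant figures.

1010 km

T = 105.1 min = 6306.0 s.
From T = 2π√(a³/μ): a = (μ T²/4π²)^(1/3) = (398600 × 6306.0² / 4π²)^(1/3) = 7377 km.
Altitude h = a − R = 7377 − 6371 = 1006 km.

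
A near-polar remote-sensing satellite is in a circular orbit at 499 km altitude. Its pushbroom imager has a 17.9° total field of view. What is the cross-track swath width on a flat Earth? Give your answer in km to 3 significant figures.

Half-angle = 17.9°/2 = 8.95°.
Swath width ≈ 2h·tan(θ/2) = 2 × 499 × tan(8.95°) = 157.2 km.

157 km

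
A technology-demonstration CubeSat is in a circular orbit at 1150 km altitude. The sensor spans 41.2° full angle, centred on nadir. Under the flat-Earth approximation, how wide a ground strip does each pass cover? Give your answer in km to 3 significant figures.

865 km

Half-angle = 41.2°/2 = 20.6°.
Swath width ≈ 2h·tan(θ/2) = 2 × 1150 × tan(20.6°) = 864.5 km.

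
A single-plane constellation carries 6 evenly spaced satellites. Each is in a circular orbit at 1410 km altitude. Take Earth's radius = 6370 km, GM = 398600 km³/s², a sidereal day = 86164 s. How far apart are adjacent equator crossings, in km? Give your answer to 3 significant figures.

529 km

Semi-major axis a = 6370 + 1410 = 7780 km. Period T = 2π√(a³/μ) = 2π√(7780³/398600) = 6829.4 s = 113.82 min.
Single-satellite node shift = (6829.4/86164) × 360° = 28.53°.
With 6 satellites evenly phased, successive equator crossings are 28.53/6 = 4.756° apart.
That is 4.756 × 111.2 = 529 km at the equator.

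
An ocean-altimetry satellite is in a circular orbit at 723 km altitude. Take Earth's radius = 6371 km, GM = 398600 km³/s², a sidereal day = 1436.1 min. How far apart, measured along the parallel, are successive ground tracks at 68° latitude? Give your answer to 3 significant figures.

1030 km

Semi-major axis a = 6371 + 723 = 7094 km. Period T = 2π√(a³/μ) = 2π√(7094³/398600) = 5946.3 s = 99.11 min.
Node shift per orbit = (5946.3/86166) × 360° = 24.84°.
Equatorial spacing = 24.84 × 111.2 km/° = 2762 km.
At 68° latitude, spacing = 2762 × cos(68°) = 1035 km.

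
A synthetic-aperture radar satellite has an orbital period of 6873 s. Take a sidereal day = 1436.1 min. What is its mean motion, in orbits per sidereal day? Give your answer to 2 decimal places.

12.54

Orbits per sidereal day = 86166 / 6873.0 = 12.537.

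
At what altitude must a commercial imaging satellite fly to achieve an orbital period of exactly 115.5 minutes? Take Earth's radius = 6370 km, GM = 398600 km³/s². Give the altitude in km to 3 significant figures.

1490 km

T = 115.5 min = 6930.0 s.
From T = 2π√(a³/μ): a = (μ T²/4π²)^(1/3) = (398600 × 6930.0² / 4π²)^(1/3) = 7856 km.
Altitude h = a − R = 7856 − 6370 = 1486 km.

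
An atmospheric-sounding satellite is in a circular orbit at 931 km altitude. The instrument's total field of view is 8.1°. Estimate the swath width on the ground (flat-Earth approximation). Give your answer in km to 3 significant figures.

132 km

Half-angle = 8.1°/2 = 4.05°.
Swath width ≈ 2h·tan(θ/2) = 2 × 931 × tan(4.05°) = 131.8 km.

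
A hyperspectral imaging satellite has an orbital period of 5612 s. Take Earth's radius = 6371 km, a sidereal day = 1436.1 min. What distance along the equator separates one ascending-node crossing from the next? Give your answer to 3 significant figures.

2610 km

During one orbit Earth rotates (5612.0 / 86166) × 360° = 23.45°.
At the equator that is 23.45° × (2π·6371/360) km/° = 23.45 × 111.2 = 2607 km.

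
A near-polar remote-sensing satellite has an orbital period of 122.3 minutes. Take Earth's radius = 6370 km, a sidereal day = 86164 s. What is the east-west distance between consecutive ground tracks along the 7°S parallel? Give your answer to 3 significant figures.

3380 km

T = 122.3 min = 7338.0 s.
Node shift per orbit = (7338.0/86164) × 360° = 30.66°.
Equatorial spacing = 30.66 × 111.2 km/° = 3409 km.
At 7° latitude, spacing = 3409 × cos(7°) = 3383 km.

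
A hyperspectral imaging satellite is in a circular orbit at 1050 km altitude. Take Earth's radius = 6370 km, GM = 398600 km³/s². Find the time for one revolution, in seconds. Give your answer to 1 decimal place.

6360.9 seconds

Semi-major axis a = 6370 + 1050 = 7420 km. Period T = 2π√(a³/μ) = 2π√(7420³/398600) = 6360.9 s = 106.01 min.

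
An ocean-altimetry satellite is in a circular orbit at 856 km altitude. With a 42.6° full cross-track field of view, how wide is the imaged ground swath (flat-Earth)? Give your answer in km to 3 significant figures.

667 km

Half-angle = 42.6°/2 = 21.3°.
Swath width ≈ 2h·tan(θ/2) = 2 × 856 × tan(21.3°) = 667.5 km.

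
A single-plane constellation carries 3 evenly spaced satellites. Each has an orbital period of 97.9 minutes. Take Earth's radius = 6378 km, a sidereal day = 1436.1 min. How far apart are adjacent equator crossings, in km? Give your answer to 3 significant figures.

911 km

T = 97.9 min = 5874.0 s.
Single-satellite node shift = (5874.0/86166) × 360° = 24.54°.
With 3 satellites evenly phased, successive equator crossings are 24.54/3 = 8.180° apart.
That is 8.180 × 111.3 = 911 km at the equator.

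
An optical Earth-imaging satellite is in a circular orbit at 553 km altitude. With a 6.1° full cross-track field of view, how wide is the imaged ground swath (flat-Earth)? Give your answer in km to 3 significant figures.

58.9 km

Half-angle = 6.1°/2 = 3.05°.
Swath width ≈ 2h·tan(θ/2) = 2 × 553 × tan(3.05°) = 58.9 km.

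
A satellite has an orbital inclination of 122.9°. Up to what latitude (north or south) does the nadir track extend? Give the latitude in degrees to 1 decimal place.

57.1°

Retrograde orbit: the ground track reaches ±(180° − i) = ±(180 − 122.9) = ±57.1°.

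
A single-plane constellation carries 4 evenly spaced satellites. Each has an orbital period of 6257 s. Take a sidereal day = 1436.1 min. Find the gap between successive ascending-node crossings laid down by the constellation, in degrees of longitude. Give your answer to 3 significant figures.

6.54°

Single-satellite node shift = (6257.0/86166) × 360° = 26.14°.
With 4 satellites evenly phased, successive equator crossings are 26.14/4 = 6.535° apart.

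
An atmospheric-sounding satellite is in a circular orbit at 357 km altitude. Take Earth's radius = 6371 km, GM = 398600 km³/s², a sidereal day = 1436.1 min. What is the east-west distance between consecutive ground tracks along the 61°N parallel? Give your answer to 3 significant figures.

Semi-major axis a = 6371 + 357 = 6728 km. Period T = 2π√(a³/μ) = 2π√(6728³/398600) = 5492.1 s = 91.54 min.
Node shift per orbit = (5492.1/86166) × 360° = 22.95°.
Equatorial spacing = 22.95 × 111.2 km/° = 2551 km.
At 61° latitude, spacing = 2551 × cos(61°) = 1237 km.

1240 km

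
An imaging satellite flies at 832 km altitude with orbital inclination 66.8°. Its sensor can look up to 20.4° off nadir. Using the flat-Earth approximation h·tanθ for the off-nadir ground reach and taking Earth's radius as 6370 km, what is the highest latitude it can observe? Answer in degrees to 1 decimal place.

For a prograde orbit the ground track reaches latitude ±i = ±66.8°.
Sensor half-swath on the ground ≈ 832·tan(20.4°) = 309 km = 2.78° of latitude.
Maximum observable latitude ≈ 66.8 + 2.78 = 69.6°.

69.6°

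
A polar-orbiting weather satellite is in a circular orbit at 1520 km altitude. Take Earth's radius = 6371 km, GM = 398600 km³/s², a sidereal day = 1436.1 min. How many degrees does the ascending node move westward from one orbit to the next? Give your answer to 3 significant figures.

Semi-major axis a = 6371 + 1520 = 7891 km. Period T = 2π√(a³/μ) = 2π√(7891³/398600) = 6976.0 s = 116.27 min.
During one orbit Earth rotates (6976.0 / 86166) × 360° = 29.15°.

29.1°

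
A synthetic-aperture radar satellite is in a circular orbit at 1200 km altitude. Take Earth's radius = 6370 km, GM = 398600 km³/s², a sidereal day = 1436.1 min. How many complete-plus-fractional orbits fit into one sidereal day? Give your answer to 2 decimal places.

13.15

Semi-major axis a = 6370 + 1200 = 7570 km. Period T = 2π√(a³/μ) = 2π√(7570³/398600) = 6554.7 s = 109.25 min.
Orbits per sidereal day = 86166 / 6554.7 = 13.146.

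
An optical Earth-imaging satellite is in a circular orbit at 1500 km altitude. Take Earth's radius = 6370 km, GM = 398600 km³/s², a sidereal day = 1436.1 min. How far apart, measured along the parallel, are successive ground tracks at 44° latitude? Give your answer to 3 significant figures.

Semi-major axis a = 6370 + 1500 = 7870 km. Period T = 2π√(a³/μ) = 2π√(7870³/398600) = 6948.2 s = 115.80 min.
Node shift per orbit = (6948.2/86166) × 360° = 29.03°.
Equatorial spacing = 29.03 × 111.2 km/° = 3227 km.
At 44° latitude, spacing = 3227 × cos(44°) = 2322 km.

2320 km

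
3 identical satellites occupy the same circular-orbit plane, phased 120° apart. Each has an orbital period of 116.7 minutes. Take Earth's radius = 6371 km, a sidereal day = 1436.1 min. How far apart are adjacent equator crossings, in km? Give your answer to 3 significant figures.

T = 116.7 min = 7002.0 s.
Single-satellite node shift = (7002.0/86166) × 360° = 29.25°.
With 3 satellites evenly phased, successive equator crossings are 29.25/3 = 9.751° apart.
That is 9.751 × 111.2 = 1084 km at the equator.

1080 km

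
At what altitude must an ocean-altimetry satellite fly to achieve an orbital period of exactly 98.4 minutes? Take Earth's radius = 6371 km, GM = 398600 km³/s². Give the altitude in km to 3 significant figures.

T = 98.4 min = 5904.0 s.
From T = 2π√(a³/μ): a = (μ T²/4π²)^(1/3) = (398600 × 5904.0² / 4π²)^(1/3) = 7060 km.
Altitude h = a − R = 7060 − 6371 = 689 km.

689 km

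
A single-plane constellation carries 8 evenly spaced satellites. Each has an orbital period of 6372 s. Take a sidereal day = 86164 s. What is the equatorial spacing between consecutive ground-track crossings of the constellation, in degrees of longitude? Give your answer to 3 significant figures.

Single-satellite node shift = (6372.0/86164) × 360° = 26.62°.
With 8 satellites evenly phased, successive equator crossings are 26.62/8 = 3.328° apart.

3.33°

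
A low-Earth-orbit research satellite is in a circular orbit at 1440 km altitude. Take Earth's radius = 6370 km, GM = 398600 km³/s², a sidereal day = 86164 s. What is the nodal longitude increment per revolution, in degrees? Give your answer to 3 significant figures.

28.7°

Semi-major axis a = 6370 + 1440 = 7810 km. Period T = 2π√(a³/μ) = 2π√(7810³/398600) = 6868.9 s = 114.48 min.
During one orbit Earth rotates (6868.9 / 86164) × 360° = 28.70°.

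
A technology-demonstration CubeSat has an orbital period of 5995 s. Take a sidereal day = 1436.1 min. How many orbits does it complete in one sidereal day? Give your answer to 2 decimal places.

14.37

Orbits per sidereal day = 86166 / 5995.0 = 14.373.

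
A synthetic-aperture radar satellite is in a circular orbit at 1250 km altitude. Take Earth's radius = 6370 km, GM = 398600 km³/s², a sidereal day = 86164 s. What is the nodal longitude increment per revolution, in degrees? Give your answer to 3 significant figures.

Semi-major axis a = 6370 + 1250 = 7620 km. Period T = 2π√(a³/μ) = 2π√(7620³/398600) = 6619.8 s = 110.33 min.
During one orbit Earth rotates (6619.8 / 86164) × 360° = 27.66°.

27.7°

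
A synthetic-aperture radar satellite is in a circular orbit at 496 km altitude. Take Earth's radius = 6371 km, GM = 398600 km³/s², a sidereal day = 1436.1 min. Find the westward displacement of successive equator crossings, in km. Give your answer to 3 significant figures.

Semi-major axis a = 6371 + 496 = 6867 km. Period T = 2π√(a³/μ) = 2π√(6867³/398600) = 5663.2 s = 94.39 min.
During one orbit Earth rotates (5663.2 / 86166) × 360° = 23.66°.
At the equator that is 23.66° × (2π·6371/360) km/° = 23.66 × 111.2 = 2631 km.

2630 km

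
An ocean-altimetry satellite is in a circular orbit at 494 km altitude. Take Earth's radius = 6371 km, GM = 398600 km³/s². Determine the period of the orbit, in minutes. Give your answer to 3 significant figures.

94.3 min

Semi-major axis a = 6371 + 494 = 6865 km. Period T = 2π√(a³/μ) = 2π√(6865³/398600) = 5660.7 s = 94.35 min.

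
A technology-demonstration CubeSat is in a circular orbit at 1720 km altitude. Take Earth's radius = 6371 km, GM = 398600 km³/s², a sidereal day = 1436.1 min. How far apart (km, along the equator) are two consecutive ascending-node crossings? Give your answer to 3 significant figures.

3360 km

Semi-major axis a = 6371 + 1720 = 8091 km. Period T = 2π√(a³/μ) = 2π√(8091³/398600) = 7242.9 s = 120.72 min.
During one orbit Earth rotates (7242.9 / 86166) × 360° = 30.26°.
At the equator that is 30.26° × (2π·6371/360) km/° = 30.26 × 111.2 = 3365 km.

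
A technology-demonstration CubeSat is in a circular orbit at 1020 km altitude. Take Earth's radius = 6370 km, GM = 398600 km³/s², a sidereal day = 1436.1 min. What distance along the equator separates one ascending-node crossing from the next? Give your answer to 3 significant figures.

2940 km

Semi-major axis a = 6370 + 1020 = 7390 km. Period T = 2π√(a³/μ) = 2π√(7390³/398600) = 6322.3 s = 105.37 min.
During one orbit Earth rotates (6322.3 / 86166) × 360° = 26.41°.
At the equator that is 26.41° × (2π·6370/360) km/° = 26.41 × 111.2 = 2937 km.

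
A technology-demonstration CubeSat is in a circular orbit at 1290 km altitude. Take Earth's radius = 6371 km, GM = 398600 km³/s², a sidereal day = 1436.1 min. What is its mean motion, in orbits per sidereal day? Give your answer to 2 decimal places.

12.91

Semi-major axis a = 6371 + 1290 = 7661 km. Period T = 2π√(a³/μ) = 2π√(7661³/398600) = 6673.3 s = 111.22 min.
Orbits per sidereal day = 86166 / 6673.3 = 12.912.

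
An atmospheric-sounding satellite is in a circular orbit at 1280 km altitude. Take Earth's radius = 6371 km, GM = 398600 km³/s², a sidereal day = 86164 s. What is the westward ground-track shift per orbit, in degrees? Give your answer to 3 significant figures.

Semi-major axis a = 6371 + 1280 = 7651 km. Period T = 2π√(a³/μ) = 2π√(7651³/398600) = 6660.2 s = 111.00 min.
During one orbit Earth rotates (6660.2 / 86164) × 360° = 27.83°.

27.8°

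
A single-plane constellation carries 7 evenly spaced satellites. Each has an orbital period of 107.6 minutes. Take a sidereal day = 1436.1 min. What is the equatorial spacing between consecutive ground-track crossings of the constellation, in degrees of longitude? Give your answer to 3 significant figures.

T = 107.6 min = 6456.0 s.
Single-satellite node shift = (6456.0/86166) × 360° = 26.97°.
With 7 satellites evenly phased, successive equator crossings are 26.97/7 = 3.853° apart.

3.85°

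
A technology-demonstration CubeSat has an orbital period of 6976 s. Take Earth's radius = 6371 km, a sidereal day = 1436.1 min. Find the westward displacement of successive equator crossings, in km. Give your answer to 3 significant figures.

During one orbit Earth rotates (6976.0 / 86166) × 360° = 29.15°.
At the equator that is 29.15° × (2π·6371/360) km/° = 29.15 × 111.2 = 3241 km.

3240 km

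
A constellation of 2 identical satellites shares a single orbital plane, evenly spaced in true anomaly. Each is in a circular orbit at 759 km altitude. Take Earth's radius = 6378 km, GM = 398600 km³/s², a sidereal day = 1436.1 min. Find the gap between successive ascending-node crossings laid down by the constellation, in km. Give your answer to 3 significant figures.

Semi-major axis a = 6378 + 759 = 7137 km. Period T = 2π√(a³/μ) = 2π√(7137³/398600) = 6000.5 s = 100.01 min.
Single-satellite node shift = (6000.5/86166) × 360° = 25.07°.
With 2 satellites evenly phased, successive equator crossings are 25.07/2 = 12.535° apart.
That is 12.535 × 111.3 = 1395 km at the equator.

1400 km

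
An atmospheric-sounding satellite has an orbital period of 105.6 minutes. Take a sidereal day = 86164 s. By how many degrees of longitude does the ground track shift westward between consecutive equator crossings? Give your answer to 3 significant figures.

26.5°

T = 105.6 min = 6336.0 s.
During one orbit Earth rotates (6336.0 / 86164) × 360° = 26.47°.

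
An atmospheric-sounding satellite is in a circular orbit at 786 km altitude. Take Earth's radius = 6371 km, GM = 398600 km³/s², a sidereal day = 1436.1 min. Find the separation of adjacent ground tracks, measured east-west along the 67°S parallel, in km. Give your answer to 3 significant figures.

Semi-major axis a = 6371 + 786 = 7157 km. Period T = 2π√(a³/μ) = 2π√(7157³/398600) = 6025.7 s = 100.43 min.
Node shift per orbit = (6025.7/86166) × 360° = 25.18°.
Equatorial spacing = 25.18 × 111.2 km/° = 2799 km.
At 67° latitude, spacing = 2799 × cos(67°) = 1094 km.

1090 km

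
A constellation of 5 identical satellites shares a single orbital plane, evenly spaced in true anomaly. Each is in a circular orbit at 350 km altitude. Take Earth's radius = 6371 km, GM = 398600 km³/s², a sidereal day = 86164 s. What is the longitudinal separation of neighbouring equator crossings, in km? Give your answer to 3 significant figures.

Semi-major axis a = 6371 + 350 = 6721 km. Period T = 2π√(a³/μ) = 2π√(6721³/398600) = 5483.6 s = 91.39 min.
Single-satellite node shift = (5483.6/86164) × 360° = 22.91°.
With 5 satellites evenly phased, successive equator crossings are 22.91/5 = 4.582° apart.
That is 4.582 × 111.2 = 510 km at the equator.

510 km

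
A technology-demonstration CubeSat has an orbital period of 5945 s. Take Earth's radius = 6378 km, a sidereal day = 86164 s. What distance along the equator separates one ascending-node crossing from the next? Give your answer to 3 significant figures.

During one orbit Earth rotates (5945.0 / 86164) × 360° = 24.84°.
At the equator that is 24.84° × (2π·6378/360) km/° = 24.84 × 111.3 = 2765 km.

2760 km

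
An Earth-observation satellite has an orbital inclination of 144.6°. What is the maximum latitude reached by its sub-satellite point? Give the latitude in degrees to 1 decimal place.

35.4°

Retrograde orbit: the ground track reaches ±(180° − i) = ±(180 − 144.6) = ±35.4°.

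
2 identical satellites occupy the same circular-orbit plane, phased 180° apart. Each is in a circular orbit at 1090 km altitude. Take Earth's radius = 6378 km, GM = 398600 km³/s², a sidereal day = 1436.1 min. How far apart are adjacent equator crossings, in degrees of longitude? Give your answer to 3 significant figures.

13.4°

Semi-major axis a = 6378 + 1090 = 7468 km. Period T = 2π√(a³/μ) = 2π√(7468³/398600) = 6422.7 s = 107.05 min.
Single-satellite node shift = (6422.7/86166) × 360° = 26.83°.
With 2 satellites evenly phased, successive equator crossings are 26.83/2 = 13.417° apart.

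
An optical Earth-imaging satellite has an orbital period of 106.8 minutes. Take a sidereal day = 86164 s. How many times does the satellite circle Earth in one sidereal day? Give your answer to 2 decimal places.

T = 106.8 min = 6408.0 s.
Orbits per sidereal day = 86164 / 6408.0 = 13.446.

13.45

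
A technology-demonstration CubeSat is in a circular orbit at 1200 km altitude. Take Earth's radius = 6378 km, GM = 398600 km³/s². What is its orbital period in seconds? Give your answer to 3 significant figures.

Semi-major axis a = 6378 + 1200 = 7578 km. Period T = 2π√(a³/μ) = 2π√(7578³/398600) = 6565.1 s = 109.42 min.

6570 seconds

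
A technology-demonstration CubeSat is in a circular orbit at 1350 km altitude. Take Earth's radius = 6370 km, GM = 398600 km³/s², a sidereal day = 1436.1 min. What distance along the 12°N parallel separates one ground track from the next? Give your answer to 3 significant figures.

3070 km

Semi-major axis a = 6370 + 1350 = 7720 km. Period T = 2π√(a³/μ) = 2π√(7720³/398600) = 6750.5 s = 112.51 min.
Node shift per orbit = (6750.5/86166) × 360° = 28.20°.
Equatorial spacing = 28.20 × 111.2 km/° = 3136 km.
At 12° latitude, spacing = 3136 × cos(12°) = 3067 km.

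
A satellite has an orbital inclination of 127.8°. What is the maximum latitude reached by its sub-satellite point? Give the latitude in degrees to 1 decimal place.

Retrograde orbit: the ground track reaches ±(180° − i) = ±(180 − 127.8) = ±52.2°.

52.2°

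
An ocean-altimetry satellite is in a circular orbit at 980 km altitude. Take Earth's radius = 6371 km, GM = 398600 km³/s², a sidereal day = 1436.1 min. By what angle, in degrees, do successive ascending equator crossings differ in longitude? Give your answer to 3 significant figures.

Semi-major axis a = 6371 + 980 = 7351 km. Period T = 2π√(a³/μ) = 2π√(7351³/398600) = 6272.4 s = 104.54 min.
During one orbit Earth rotates (6272.4 / 86166) × 360° = 26.21°.

26.2°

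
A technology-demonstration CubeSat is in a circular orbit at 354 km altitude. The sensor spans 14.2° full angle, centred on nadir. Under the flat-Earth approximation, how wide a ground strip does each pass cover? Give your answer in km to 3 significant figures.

Half-angle = 14.2°/2 = 7.1°.
Swath width ≈ 2h·tan(θ/2) = 2 × 354 × tan(7.1°) = 88.2 km.

88.2 km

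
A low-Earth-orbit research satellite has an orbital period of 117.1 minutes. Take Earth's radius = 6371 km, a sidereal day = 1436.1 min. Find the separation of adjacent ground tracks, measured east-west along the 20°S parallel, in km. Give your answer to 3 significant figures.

3070 km

T = 117.1 min = 7026.0 s.
Node shift per orbit = (7026.0/86166) × 360° = 29.35°.
Equatorial spacing = 29.35 × 111.2 km/° = 3264 km.
At 20° latitude, spacing = 3264 × cos(20°) = 3067 km.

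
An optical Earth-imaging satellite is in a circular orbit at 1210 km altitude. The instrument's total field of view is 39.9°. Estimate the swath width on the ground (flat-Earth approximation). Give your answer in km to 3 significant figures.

Half-angle = 39.9°/2 = 19.95°.
Swath width ≈ 2h·tan(θ/2) = 2 × 1210 × tan(19.95°) = 878.4 km.

878 km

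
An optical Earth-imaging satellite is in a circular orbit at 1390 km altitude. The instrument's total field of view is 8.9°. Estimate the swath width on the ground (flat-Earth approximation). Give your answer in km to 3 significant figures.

216 km

Half-angle = 8.9°/2 = 4.45°.
Swath width ≈ 2h·tan(θ/2) = 2 × 1390 × tan(4.45°) = 216.3 km.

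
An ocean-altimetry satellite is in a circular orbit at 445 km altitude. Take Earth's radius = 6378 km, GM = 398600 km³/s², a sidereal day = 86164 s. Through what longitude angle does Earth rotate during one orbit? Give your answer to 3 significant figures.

Semi-major axis a = 6378 + 445 = 6823 km. Period T = 2π√(a³/μ) = 2π√(6823³/398600) = 5608.9 s = 93.48 min.
During one orbit Earth rotates (5608.9 / 86164) × 360° = 23.43°.

23.4°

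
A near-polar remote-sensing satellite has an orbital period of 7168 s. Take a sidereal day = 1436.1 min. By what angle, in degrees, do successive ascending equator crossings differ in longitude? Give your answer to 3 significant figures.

During one orbit Earth rotates (7168.0 / 86166) × 360° = 29.95°.

29.9°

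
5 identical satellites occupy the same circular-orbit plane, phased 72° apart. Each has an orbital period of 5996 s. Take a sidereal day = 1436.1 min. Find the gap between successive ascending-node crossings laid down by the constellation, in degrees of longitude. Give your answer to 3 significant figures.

5.01°

Single-satellite node shift = (5996.0/86166) × 360° = 25.05°.
With 5 satellites evenly phased, successive equator crossings are 25.05/5 = 5.010° apart.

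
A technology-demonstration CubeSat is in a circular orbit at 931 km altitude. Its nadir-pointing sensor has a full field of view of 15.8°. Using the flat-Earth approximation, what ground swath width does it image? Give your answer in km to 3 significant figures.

Half-angle = 15.8°/2 = 7.9°.
Swath width ≈ 2h·tan(θ/2) = 2 × 931 × tan(7.9°) = 258.4 km.

258 km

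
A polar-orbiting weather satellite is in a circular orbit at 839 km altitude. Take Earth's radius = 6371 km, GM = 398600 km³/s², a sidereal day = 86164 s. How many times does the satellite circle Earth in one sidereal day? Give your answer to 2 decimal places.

Semi-major axis a = 6371 + 839 = 7210 km. Period T = 2π√(a³/μ) = 2π√(7210³/398600) = 6092.8 s = 101.55 min.
Orbits per sidereal day = 86164 / 6092.8 = 14.142.

14.14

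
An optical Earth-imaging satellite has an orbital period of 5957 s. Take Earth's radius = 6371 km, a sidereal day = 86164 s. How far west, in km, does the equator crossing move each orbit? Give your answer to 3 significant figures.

2770 km

During one orbit Earth rotates (5957.0 / 86164) × 360° = 24.89°.
At the equator that is 24.89° × (2π·6371/360) km/° = 24.89 × 111.2 = 2768 km.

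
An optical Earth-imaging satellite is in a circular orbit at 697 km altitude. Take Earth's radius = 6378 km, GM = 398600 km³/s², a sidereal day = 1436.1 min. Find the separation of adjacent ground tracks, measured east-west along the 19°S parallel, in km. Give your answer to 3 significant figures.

Semi-major axis a = 6378 + 697 = 7075 km. Period T = 2π√(a³/μ) = 2π√(7075³/398600) = 5922.4 s = 98.71 min.
Node shift per orbit = (5922.4/86166) × 360° = 24.74°.
Equatorial spacing = 24.74 × 111.3 km/° = 2754 km.
At 19° latitude, spacing = 2754 × cos(19°) = 2604 km.

2600 km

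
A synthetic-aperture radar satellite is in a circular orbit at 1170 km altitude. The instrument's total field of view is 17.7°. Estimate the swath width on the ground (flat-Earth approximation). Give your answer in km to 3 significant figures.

364 km

Half-angle = 17.7°/2 = 8.85°.
Swath width ≈ 2h·tan(θ/2) = 2 × 1170 × tan(8.85°) = 364.3 km.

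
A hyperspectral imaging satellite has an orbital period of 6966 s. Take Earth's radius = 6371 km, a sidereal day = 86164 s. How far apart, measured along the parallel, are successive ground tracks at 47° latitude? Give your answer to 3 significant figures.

Node shift per orbit = (6966.0/86164) × 360° = 29.10°.
Equatorial spacing = 29.10 × 111.2 km/° = 3236 km.
At 47° latitude, spacing = 3236 × cos(47°) = 2207 km.

2210 km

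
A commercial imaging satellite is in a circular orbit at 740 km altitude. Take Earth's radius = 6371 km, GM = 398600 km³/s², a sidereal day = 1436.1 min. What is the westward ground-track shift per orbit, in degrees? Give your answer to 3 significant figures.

24.9°

Semi-major axis a = 6371 + 740 = 7111 km. Period T = 2π√(a³/μ) = 2π√(7111³/398600) = 5967.7 s = 99.46 min.
During one orbit Earth rotates (5967.7 / 86166) × 360° = 24.93°.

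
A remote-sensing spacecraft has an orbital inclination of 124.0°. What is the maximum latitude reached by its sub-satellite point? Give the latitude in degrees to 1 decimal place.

56.0°

Retrograde orbit: the ground track reaches ±(180° − i) = ±(180 − 124.0) = ±56.0°.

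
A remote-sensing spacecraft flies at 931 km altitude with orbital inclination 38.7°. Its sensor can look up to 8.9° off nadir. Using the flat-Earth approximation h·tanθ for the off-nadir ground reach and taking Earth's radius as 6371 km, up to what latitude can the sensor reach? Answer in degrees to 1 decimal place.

For a prograde orbit the ground track reaches latitude ±i = ±38.7°.
Sensor half-swath on the ground ≈ 931·tan(8.9°) = 146 km = 1.31° of latitude.
Maximum observable latitude ≈ 38.7 + 1.31 = 40.0°.

40.0°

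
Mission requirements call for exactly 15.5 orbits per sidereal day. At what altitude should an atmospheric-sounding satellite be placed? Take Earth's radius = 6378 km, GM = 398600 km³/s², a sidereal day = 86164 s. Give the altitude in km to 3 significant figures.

Required period T = 86164 / 15.5 = 5559.0 s.
From T = 2π√(a³/μ): a = (μ T²/4π²)^(1/3) = (398600 × 5559.0² / 4π²)^(1/3) = 6782 km.
Altitude h = a − R = 6782 − 6378 = 404 km.

404 km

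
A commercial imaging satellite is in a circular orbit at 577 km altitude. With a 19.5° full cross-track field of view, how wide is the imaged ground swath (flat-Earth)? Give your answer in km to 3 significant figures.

Half-angle = 19.5°/2 = 9.75°.
Swath width ≈ 2h·tan(θ/2) = 2 × 577 × tan(9.75°) = 198.3 km.

198 km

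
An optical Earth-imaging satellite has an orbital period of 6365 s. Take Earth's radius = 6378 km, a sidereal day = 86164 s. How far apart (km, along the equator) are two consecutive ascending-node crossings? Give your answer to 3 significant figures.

2960 km

During one orbit Earth rotates (6365.0 / 86164) × 360° = 26.59°.
At the equator that is 26.59° × (2π·6378/360) km/° = 26.59 × 111.3 = 2960 km.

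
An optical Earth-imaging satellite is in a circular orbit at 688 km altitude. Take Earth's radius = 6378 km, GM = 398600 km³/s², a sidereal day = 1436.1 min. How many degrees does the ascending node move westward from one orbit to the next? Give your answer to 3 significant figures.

Semi-major axis a = 6378 + 688 = 7066 km. Period T = 2π√(a³/μ) = 2π√(7066³/398600) = 5911.1 s = 98.52 min.
During one orbit Earth rotates (5911.1 / 86166) × 360° = 24.70°.

24.7°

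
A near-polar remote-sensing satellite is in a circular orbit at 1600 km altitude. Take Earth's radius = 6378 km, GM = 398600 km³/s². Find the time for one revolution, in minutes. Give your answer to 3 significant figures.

Semi-major axis a = 6378 + 1600 = 7978 km. Period T = 2π√(a³/μ) = 2π√(7978³/398600) = 7091.7 s = 118.20 min.

118 min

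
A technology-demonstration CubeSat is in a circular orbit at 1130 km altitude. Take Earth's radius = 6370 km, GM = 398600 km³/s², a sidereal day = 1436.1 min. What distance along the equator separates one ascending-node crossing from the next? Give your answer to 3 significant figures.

3000 km

Semi-major axis a = 6370 + 1130 = 7500 km. Period T = 2π√(a³/μ) = 2π√(7500³/398600) = 6464.0 s = 107.73 min.
During one orbit Earth rotates (6464.0 / 86166) × 360° = 27.01°.
At the equator that is 27.01° × (2π·6370/360) km/° = 27.01 × 111.2 = 3003 km.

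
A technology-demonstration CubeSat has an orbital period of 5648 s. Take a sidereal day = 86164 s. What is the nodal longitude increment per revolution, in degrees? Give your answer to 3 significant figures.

23.6°

During one orbit Earth rotates (5648.0 / 86164) × 360° = 23.60°.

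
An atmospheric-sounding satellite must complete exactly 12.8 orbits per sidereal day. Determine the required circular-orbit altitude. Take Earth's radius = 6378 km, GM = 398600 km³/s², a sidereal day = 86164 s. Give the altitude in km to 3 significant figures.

Required period T = 86164 / 12.8 = 6731.6 s.
From T = 2π√(a³/μ): a = (μ T²/4π²)^(1/3) = (398600 × 6731.6² / 4π²)^(1/3) = 7706 km.
Altitude h = a − R = 7706 − 6378 = 1328 km.

1330 km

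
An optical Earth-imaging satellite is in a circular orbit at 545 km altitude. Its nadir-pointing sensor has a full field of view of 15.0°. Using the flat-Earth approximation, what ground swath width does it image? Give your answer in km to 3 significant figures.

144 km

Half-angle = 15.0°/2 = 7.5°.
Swath width ≈ 2h·tan(θ/2) = 2 × 545 × tan(7.5°) = 143.5 km.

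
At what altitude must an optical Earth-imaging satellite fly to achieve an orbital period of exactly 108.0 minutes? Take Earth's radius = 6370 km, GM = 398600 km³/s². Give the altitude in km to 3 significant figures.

1140 km

T = 108.0 min = 6480.0 s.
From T = 2π√(a³/μ): a = (μ T²/4π²)^(1/3) = (398600 × 6480.0² / 4π²)^(1/3) = 7512 km.
Altitude h = a − R = 7512 − 6370 = 1142 km.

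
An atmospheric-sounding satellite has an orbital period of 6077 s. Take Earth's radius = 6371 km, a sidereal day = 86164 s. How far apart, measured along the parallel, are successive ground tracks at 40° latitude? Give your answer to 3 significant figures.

2160 km

Node shift per orbit = (6077.0/86164) × 360° = 25.39°.
Equatorial spacing = 25.39 × 111.2 km/° = 2823 km.
At 40° latitude, spacing = 2823 × cos(40°) = 2163 km.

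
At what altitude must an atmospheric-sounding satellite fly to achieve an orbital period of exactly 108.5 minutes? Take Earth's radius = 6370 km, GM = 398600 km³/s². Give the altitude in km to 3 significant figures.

1170 km

T = 108.5 min = 6510.0 s.
From T = 2π√(a³/μ): a = (μ T²/4π²)^(1/3) = (398600 × 6510.0² / 4π²)^(1/3) = 7536 km.
Altitude h = a − R = 7536 − 6370 = 1166 km.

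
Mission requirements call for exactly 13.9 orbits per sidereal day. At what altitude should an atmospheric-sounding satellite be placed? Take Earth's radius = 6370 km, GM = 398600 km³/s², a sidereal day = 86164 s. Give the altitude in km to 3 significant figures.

Required period T = 86164 / 13.9 = 6198.8 s.
From T = 2π√(a³/μ): a = (μ T²/4π²)^(1/3) = (398600 × 6198.8² / 4π²)^(1/3) = 7293 km.
Altitude h = a − R = 7293 − 6370 = 923 km.

923 km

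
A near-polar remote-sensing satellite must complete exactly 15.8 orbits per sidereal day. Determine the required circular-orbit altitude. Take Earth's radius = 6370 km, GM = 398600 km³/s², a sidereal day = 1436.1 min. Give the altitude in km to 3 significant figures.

Required period T = 86166 / 15.8 = 5453.5 s.
From T = 2π√(a³/μ): a = (μ T²/4π²)^(1/3) = (398600 × 5453.5² / 4π²)^(1/3) = 6696 km.
Altitude h = a − R = 6696 − 6370 = 326 km.

326 km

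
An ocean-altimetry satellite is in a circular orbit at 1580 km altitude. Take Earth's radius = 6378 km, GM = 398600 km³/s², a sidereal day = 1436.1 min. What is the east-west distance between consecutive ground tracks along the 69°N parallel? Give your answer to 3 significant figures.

1180 km

Semi-major axis a = 6378 + 1580 = 7958 km. Period T = 2π√(a³/μ) = 2π√(7958³/398600) = 7065.1 s = 117.75 min.
Node shift per orbit = (7065.1/86166) × 360° = 29.52°.
Equatorial spacing = 29.52 × 111.3 km/° = 3286 km.
At 69° latitude, spacing = 3286 × cos(69°) = 1178 km.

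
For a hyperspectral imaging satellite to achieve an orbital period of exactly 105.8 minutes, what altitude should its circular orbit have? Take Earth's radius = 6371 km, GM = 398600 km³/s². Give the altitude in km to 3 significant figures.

1040 km

T = 105.8 min = 6348.0 s.
From T = 2π√(a³/μ): a = (μ T²/4π²)^(1/3) = (398600 × 6348.0² / 4π²)^(1/3) = 7410 km.
Altitude h = a − R = 7410 − 6371 = 1039 km.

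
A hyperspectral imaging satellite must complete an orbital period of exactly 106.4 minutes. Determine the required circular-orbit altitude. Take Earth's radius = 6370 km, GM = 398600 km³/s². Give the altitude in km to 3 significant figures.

1070 km

T = 106.4 min = 6384.0 s.
From T = 2π√(a³/μ): a = (μ T²/4π²)^(1/3) = (398600 × 6384.0² / 4π²)^(1/3) = 7438 km.
Altitude h = a − R = 7438 − 6370 = 1068 km.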